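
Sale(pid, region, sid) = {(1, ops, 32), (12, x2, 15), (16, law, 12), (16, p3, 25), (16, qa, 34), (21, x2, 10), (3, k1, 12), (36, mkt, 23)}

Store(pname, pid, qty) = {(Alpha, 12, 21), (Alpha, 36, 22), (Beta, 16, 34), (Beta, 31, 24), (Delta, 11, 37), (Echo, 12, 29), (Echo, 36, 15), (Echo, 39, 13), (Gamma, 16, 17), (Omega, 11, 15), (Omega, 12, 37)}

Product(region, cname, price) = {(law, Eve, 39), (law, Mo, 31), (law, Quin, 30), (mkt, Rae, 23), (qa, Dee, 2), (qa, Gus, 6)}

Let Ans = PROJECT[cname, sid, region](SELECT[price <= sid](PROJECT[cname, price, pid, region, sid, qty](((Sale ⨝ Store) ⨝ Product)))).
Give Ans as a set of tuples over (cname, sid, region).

Joining Sale and Store on pid yields {(12, x2, 15, Alpha, 21), (12, x2, 15, Echo, 29), (12, x2, 15, Omega, 37), (16, law, 12, Beta, 34), (16, law, 12, Gamma, 17), (16, p3, 25, Beta, 34), (16, p3, 25, Gamma, 17), (16, qa, 34, Beta, 34), (16, qa, 34, Gamma, 17), (36, mkt, 23, Alpha, 22), (36, mkt, 23, Echo, 15)}.
Joining (Sale ⨝ Store) and Product on region yields {(16, law, 12, Beta, 34, Eve, 39), (16, law, 12, Beta, 34, Mo, 31), (16, law, 12, Beta, 34, Quin, 30), (16, law, 12, Gamma, 17, Eve, 39), (16, law, 12, Gamma, 17, Mo, 31), (16, law, 12, Gamma, 17, Quin, 30), (16, qa, 34, Beta, 34, Dee, 2), (16, qa, 34, Beta, 34, Gus, 6), (16, qa, 34, Gamma, 17, Dee, 2), (16, qa, 34, Gamma, 17, Gus, 6), (36, mkt, 23, Alpha, 22, Rae, 23), (36, mkt, 23, Echo, 15, Rae, 23)}.
π_{cname, price, pid, region, sid, qty} gives {(Dee, 2, 16, qa, 34, 17), (Dee, 2, 16, qa, 34, 34), (Eve, 39, 16, law, 12, 17), (Eve, 39, 16, law, 12, 34), (Gus, 6, 16, qa, 34, 17), (Gus, 6, 16, qa, 34, 34), (Mo, 31, 16, law, 12, 17), (Mo, 31, 16, law, 12, 34), (Quin, 30, 16, law, 12, 17), (Quin, 30, 16, law, 12, 34), (Rae, 23, 36, mkt, 23, 15), (Rae, 23, 36, mkt, 23, 22)}.
Apply σ_{price <= sid}; surviving tuples: {(Dee, 2, 16, qa, 34, 17), (Dee, 2, 16, qa, 34, 34), (Gus, 6, 16, qa, 34, 17), (Gus, 6, 16, qa, 34, 34), (Rae, 23, 36, mkt, 23, 15), (Rae, 23, 36, mkt, 23, 22)}
π_{cname, sid, region} gives {(Dee, 34, qa), (Gus, 34, qa), (Rae, 23, mkt)} (3 duplicate(s) eliminated).

{(Dee, 34, qa), (Gus, 34, qa), (Rae, 23, mkt)}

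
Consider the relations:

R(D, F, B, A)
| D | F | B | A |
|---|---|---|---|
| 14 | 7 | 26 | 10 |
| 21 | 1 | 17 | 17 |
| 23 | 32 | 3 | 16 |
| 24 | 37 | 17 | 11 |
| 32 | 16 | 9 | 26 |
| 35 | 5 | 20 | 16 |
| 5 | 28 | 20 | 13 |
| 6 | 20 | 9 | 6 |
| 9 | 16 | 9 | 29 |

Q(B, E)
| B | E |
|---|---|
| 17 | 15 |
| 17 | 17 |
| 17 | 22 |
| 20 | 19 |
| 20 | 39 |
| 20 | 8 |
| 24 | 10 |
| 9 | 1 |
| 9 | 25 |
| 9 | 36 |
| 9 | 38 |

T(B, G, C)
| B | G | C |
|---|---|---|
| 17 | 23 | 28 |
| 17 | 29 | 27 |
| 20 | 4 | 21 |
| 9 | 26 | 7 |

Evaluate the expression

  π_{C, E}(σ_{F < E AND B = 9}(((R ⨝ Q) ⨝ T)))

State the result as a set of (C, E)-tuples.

R ⋈ Q (natural join on B): {(21, 1, 17, 17, 15), (21, 1, 17, 17, 17), (21, 1, 17, 17, 22), (24, 37, 17, 11, 15), (24, 37, 17, 11, 17), (24, 37, 17, 11, 22), (32, 16, 9, 26, 1), (32, 16, 9, 26, 25), (32, 16, 9, 26, 36), (32, 16, 9, 26, 38), (35, 5, 20, 16, 19), (35, 5, 20, 16, 39), (35, 5, 20, 16, 8), (5, 28, 20, 13, 19), (5, 28, 20, 13, 39), (5, 28, 20, 13, 8), (6, 20, 9, 6, 1), (6, 20, 9, 6, 25), (6, 20, 9, 6, 36), (6, 20, 9, 6, 38), (9, 16, 9, 29, 1), (9, 16, 9, 29, 25), (9, 16, 9, 29, 36), (9, 16, 9, 29, 38)}
(R ⨝ Q) ⋈ T (natural join on B): {(21, 1, 17, 17, 15, 23, 28), (21, 1, 17, 17, 15, 29, 27), (21, 1, 17, 17, 17, 23, 28), (21, 1, 17, 17, 17, 29, 27), (21, 1, 17, 17, 22, 23, 28), (21, 1, 17, 17, 22, 29, 27), (24, 37, 17, 11, 15, 23, 28), (24, 37, 17, 11, 15, 29, 27), (24, 37, 17, 11, 17, 23, 28), (24, 37, 17, 11, 17, 29, 27), (24, 37, 17, 11, 22, 23, 28), (24, 37, 17, 11, 22, 29, 27), (32, 16, 9, 26, 1, 26, 7), (32, 16, 9, 26, 25, 26, 7), (32, 16, 9, 26, 36, 26, 7), (32, 16, 9, 26, 38, 26, 7), (35, 5, 20, 16, 19, 4, 21), (35, 5, 20, 16, 39, 4, 21), (35, 5, 20, 16, 8, 4, 21), (5, 28, 20, 13, 19, 4, 21), (5, 28, 20, 13, 39, 4, 21), (5, 28, 20, 13, 8, 4, 21), (6, 20, 9, 6, 1, 26, 7), (6, 20, 9, 6, 25, 26, 7), (6, 20, 9, 6, 36, 26, 7), (6, 20, 9, 6, 38, 26, 7), (9, 16, 9, 29, 1, 26, 7), (9, 16, 9, 29, 25, 26, 7), (9, 16, 9, 29, 36, 26, 7), (9, 16, 9, 29, 38, 26, 7)}
σ[F < E AND B = 9]: keep tuples satisfying F < E AND B = 9 → {(32, 16, 9, 26, 25, 26, 7), (32, 16, 9, 26, 36, 26, 7), (32, 16, 9, 26, 38, 26, 7), (6, 20, 9, 6, 25, 26, 7), (6, 20, 9, 6, 36, 26, 7), (6, 20, 9, 6, 38, 26, 7), (9, 16, 9, 29, 25, 26, 7), (9, 16, 9, 29, 36, 26, 7), (9, 16, 9, 29, 38, 26, 7)}
Projecting to C, E (6 duplicate(s) eliminated): {(7, 25), (7, 36), (7, 38)}

{(7, 25), (7, 36), (7, 38)}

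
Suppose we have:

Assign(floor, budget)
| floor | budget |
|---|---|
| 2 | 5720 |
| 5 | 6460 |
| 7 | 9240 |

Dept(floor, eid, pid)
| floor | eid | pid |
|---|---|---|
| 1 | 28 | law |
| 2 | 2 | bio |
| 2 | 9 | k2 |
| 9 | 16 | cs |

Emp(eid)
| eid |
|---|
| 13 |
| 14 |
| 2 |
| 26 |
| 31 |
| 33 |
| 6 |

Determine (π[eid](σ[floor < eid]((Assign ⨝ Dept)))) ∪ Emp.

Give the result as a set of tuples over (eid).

Natural join on floor: {(2, 5720, 2, bio), (2, 5720, 9, k2)}
σ[floor < eid]: keep tuples satisfying floor < eid → {(2, 5720, 9, k2)}
Keep only column(s) eid: {9}
Set union of the two operands is {13, 14, 2, 26, 31, 33, 6, 9}.

{13, 14, 2, 26, 31, 33, 6, 9}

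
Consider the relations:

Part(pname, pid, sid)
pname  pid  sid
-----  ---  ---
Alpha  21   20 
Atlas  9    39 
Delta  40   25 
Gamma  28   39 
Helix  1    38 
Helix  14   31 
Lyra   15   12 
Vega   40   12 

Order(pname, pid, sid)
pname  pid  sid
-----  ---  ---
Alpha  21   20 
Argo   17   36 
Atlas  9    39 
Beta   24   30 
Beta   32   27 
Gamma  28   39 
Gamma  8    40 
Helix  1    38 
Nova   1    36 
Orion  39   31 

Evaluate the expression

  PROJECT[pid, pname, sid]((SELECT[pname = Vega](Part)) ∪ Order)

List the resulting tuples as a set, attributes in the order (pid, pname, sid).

Selection pname = Vega: {(Vega, 40, 12)}
Union: {(Vega, 40, 12)} with {(Alpha, 21, 20), (Argo, 17, 36), (Atlas, 9, 39), (Beta, 24, 30), (Beta, 32, 27), (Gamma, 28, 39), (Gamma, 8, 40), (Helix, 1, 38), (Nova, 1, 36), (Orion, 39, 31)} → {(Alpha, 21, 20), (Argo, 17, 36), (Atlas, 9, 39), (Beta, 24, 30), (Beta, 32, 27), (Gamma, 28, 39), (Gamma, 8, 40), (Helix, 1, 38), (Nova, 1, 36), (Orion, 39, 31), (Vega, 40, 12)}
Projecting to pid, pname, sid: {(1, Helix, 38), (1, Nova, 36), (17, Argo, 36), (21, Alpha, 20), (24, Beta, 30), (28, Gamma, 39), (32, Beta, 27), (39, Orion, 31), (40, Vega, 12), (8, Gamma, 40), (9, Atlas, 39)}

{(1, Helix, 38), (1, Nova, 36), (17, Argo, 36), (21, Alpha, 20), (24, Beta, 30), (28, Gamma, 39), (32, Beta, 27), (39, Orion, 31), (40, Vega, 12), (8, Gamma, 40), (9, Atlas, 39)}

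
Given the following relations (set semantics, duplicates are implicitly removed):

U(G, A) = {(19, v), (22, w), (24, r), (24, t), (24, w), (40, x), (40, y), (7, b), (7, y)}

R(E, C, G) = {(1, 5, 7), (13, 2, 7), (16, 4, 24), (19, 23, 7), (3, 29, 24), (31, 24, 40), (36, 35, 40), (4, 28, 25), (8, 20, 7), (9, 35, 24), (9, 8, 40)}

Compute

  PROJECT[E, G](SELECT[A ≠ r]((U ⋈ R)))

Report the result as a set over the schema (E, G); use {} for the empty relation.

Joining U and R on G yields {(24, r, 16, 4), (24, r, 3, 29), (24, r, 9, 35), (24, t, 16, 4), (24, t, 3, 29), (24, t, 9, 35), (24, w, 16, 4), (24, w, 3, 29), (24, w, 9, 35), (40, x, 31, 24), (40, x, 36, 35), (40, x, 9, 8), (40, y, 31, 24), (40, y, 36, 35), (40, y, 9, 8), (7, b, 1, 5), (7, b, 13, 2), (7, b, 19, 23), (7, b, 8, 20), (7, y, 1, 5), (7, y, 13, 2), (7, y, 19, 23), (7, y, 8, 20)}.
σ[A ≠ r]: keep tuples satisfying A ≠ r → {(24, t, 16, 4), (24, t, 3, 29), (24, t, 9, 35), (24, w, 16, 4), (24, w, 3, 29), (24, w, 9, 35), (40, x, 31, 24), (40, x, 36, 35), (40, x, 9, 8), (40, y, 31, 24), (40, y, 36, 35), (40, y, 9, 8), (7, b, 1, 5), (7, b, 13, 2), (7, b, 19, 23), (7, b, 8, 20), (7, y, 1, 5), (7, y, 13, 2), (7, y, 19, 23), (7, y, 8, 20)}
Projecting to E, G (10 duplicate(s) eliminated): {(1, 7), (13, 7), (16, 24), (19, 7), (3, 24), (31, 40), (36, 40), (8, 7), (9, 24), (9, 40)}

{(1, 7), (13, 7), (16, 24), (19, 7), (3, 24), (31, 40), (36, 40), (8, 7), (9, 24), (9, 40)}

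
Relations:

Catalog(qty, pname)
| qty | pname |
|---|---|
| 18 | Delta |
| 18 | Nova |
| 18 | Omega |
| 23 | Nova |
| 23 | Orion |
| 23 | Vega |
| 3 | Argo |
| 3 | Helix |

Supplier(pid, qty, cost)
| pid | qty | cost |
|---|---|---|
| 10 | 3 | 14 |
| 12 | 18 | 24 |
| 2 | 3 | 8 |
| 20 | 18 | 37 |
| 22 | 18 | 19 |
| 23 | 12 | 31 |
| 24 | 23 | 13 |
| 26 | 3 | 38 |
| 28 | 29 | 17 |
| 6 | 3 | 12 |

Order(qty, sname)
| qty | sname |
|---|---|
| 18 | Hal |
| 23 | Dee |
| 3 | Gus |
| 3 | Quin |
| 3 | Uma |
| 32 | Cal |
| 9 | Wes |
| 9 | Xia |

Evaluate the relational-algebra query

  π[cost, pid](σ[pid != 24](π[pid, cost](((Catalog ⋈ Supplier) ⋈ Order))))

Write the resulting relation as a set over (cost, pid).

Catalog ⋈ Supplier (natural join on qty): {(18, Delta, 12, 24), (18, Delta, 20, 37), (18, Delta, 22, 19), (18, Nova, 12, 24), (18, Nova, 20, 37), (18, Nova, 22, 19), (18, Omega, 12, 24), (18, Omega, 20, 37), (18, Omega, 22, 19), (23, Nova, 24, 13), (23, Orion, 24, 13), (23, Vega, 24, 13), (3, Argo, 10, 14), (3, Argo, 2, 8), (3, Argo, 26, 38), (3, Argo, 6, 12), (3, Helix, 10, 14), (3, Helix, 2, 8), (3, Helix, 26, 38), (3, Helix, 6, 12)}
(Catalog ⋈ Supplier) ⋈ Order (natural join on qty): {(18, Delta, 12, 24, Hal), (18, Delta, 20, 37, Hal), (18, Delta, 22, 19, Hal), (18, Nova, 12, 24, Hal), (18, Nova, 20, 37, Hal), (18, Nova, 22, 19, Hal), (18, Omega, 12, 24, Hal), (18, Omega, 20, 37, Hal), (18, Omega, 22, 19, Hal), (23, Nova, 24, 13, Dee), (23, Orion, 24, 13, Dee), (23, Vega, 24, 13, Dee), (3, Argo, 10, 14, Gus), (3, Argo, 10, 14, Quin), (3, Argo, 10, 14, Uma), (3, Argo, 2, 8, Gus), (3, Argo, 2, 8, Quin), (3, Argo, 2, 8, Uma), (3, Argo, 26, 38, Gus), (3, Argo, 26, 38, Quin), (3, Argo, 26, 38, Uma), (3, Argo, 6, 12, Gus), (3, Argo, 6, 12, Quin), (3, Argo, 6, 12, Uma), (3, Helix, 10, 14, Gus), (3, Helix, 10, 14, Quin), (3, Helix, 10, 14, Uma), (3, Helix, 2, 8, Gus), (3, Helix, 2, 8, Quin), (3, Helix, 2, 8, Uma), (3, Helix, 26, 38, Gus), (3, Helix, 26, 38, Quin), (3, Helix, 26, 38, Uma), (3, Helix, 6, 12, Gus), (3, Helix, 6, 12, Quin), (3, Helix, 6, 12, Uma)}
Projecting to pid, cost (28 duplicate(s) eliminated): {(10, 14), (12, 24), (2, 8), (20, 37), (22, 19), (24, 13), (26, 38), (6, 12)}
Selection pid != 24: {(10, 14), (12, 24), (2, 8), (20, 37), (22, 19), (26, 38), (6, 12)}
Projecting to cost, pid: {(12, 6), (14, 10), (19, 22), (24, 12), (37, 20), (38, 26), (8, 2)}

{(12, 6), (14, 10), (19, 22), (24, 12), (37, 20), (38, 26), (8, 2)}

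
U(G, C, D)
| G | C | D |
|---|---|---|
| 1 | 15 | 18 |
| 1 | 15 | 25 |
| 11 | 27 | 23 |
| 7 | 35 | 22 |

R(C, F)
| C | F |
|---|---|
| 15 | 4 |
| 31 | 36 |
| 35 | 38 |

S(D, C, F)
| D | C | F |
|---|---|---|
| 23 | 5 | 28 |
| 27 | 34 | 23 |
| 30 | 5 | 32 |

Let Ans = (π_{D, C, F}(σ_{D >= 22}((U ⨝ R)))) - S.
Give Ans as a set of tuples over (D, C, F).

U ⋈ R (natural join on C): {(1, 15, 18, 4), (1, 15, 25, 4), (7, 35, 22, 38)}
Selection D >= 22: {(1, 15, 25, 4), (7, 35, 22, 38)}
π[D, C, F]: project onto (D, C, F) → {(22, 35, 38), (25, 15, 4)}
Difference: {(22, 35, 38), (25, 15, 4)} with {(23, 5, 28), (27, 34, 23), (30, 5, 32)} → {(22, 35, 38), (25, 15, 4)}

{(22, 35, 38), (25, 15, 4)}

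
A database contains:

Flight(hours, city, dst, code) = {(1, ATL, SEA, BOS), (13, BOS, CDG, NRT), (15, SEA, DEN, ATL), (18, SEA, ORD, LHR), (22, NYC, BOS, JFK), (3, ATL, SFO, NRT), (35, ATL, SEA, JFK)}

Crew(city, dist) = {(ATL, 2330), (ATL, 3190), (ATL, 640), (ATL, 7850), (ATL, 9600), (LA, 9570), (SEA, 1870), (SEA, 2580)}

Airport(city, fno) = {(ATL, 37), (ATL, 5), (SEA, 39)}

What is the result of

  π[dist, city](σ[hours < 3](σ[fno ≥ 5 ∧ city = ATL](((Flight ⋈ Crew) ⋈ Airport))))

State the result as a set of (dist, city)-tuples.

Joining Flight and Crew on city yields {(1, ATL, SEA, BOS, 2330), (1, ATL, SEA, BOS, 3190), (1, ATL, SEA, BOS, 640), (1, ATL, SEA, BOS, 7850), (1, ATL, SEA, BOS, 9600), (15, SEA, DEN, ATL, 1870), (15, SEA, DEN, ATL, 2580), (18, SEA, ORD, LHR, 1870), (18, SEA, ORD, LHR, 2580), (3, ATL, SFO, NRT, 2330), (3, ATL, SFO, NRT, 3190), (3, ATL, SFO, NRT, 640), (3, ATL, SFO, NRT, 7850), (3, ATL, SFO, NRT, 9600), (35, ATL, SEA, JFK, 2330), (35, ATL, SEA, JFK, 3190), (35, ATL, SEA, JFK, 640), (35, ATL, SEA, JFK, 7850), (35, ATL, SEA, JFK, 9600)}.
Joining (Flight ⋈ Crew) and Airport on city yields {(1, ATL, SEA, BOS, 2330, 37), (1, ATL, SEA, BOS, 2330, 5), (1, ATL, SEA, BOS, 3190, 37), (1, ATL, SEA, BOS, 3190, 5), (1, ATL, SEA, BOS, 640, 37), (1, ATL, SEA, BOS, 640, 5), (1, ATL, SEA, BOS, 7850, 37), (1, ATL, SEA, BOS, 7850, 5), (1, ATL, SEA, BOS, 9600, 37), (1, ATL, SEA, BOS, 9600, 5), (15, SEA, DEN, ATL, 1870, 39), (15, SEA, DEN, ATL, 2580, 39), (18, SEA, ORD, LHR, 1870, 39), (18, SEA, ORD, LHR, 2580, 39), (3, ATL, SFO, NRT, 2330, 37), (3, ATL, SFO, NRT, 2330, 5), (3, ATL, SFO, NRT, 3190, 37), (3, ATL, SFO, NRT, 3190, 5), (3, ATL, SFO, NRT, 640, 37), (3, ATL, SFO, NRT, 640, 5), (3, ATL, SFO, NRT, 7850, 37), (3, ATL, SFO, NRT, 7850, 5), (3, ATL, SFO, NRT, 9600, 37), (3, ATL, SFO, NRT, 9600, 5), (35, ATL, SEA, JFK, 2330, 37), (35, ATL, SEA, JFK, 2330, 5), (35, ATL, SEA, JFK, 3190, 37), (35, ATL, SEA, JFK, 3190, 5), (35, ATL, SEA, JFK, 640, 37), (35, ATL, SEA, JFK, 640, 5), (35, ATL, SEA, JFK, 7850, 37), (35, ATL, SEA, JFK, 7850, 5), (35, ATL, SEA, JFK, 9600, 37), (35, ATL, SEA, JFK, 9600, 5)}.
Filtering on fno ≥ 5 ∧ city = ATL leaves {(1, ATL, SEA, BOS, 2330, 37), (1, ATL, SEA, BOS, 2330, 5), (1, ATL, SEA, BOS, 3190, 37), (1, ATL, SEA, BOS, 3190, 5), (1, ATL, SEA, BOS, 640, 37), (1, ATL, SEA, BOS, 640, 5), (1, ATL, SEA, BOS, 7850, 37), (1, ATL, SEA, BOS, 7850, 5), (1, ATL, SEA, BOS, 9600, 37), (1, ATL, SEA, BOS, 9600, 5), (3, ATL, SFO, NRT, 2330, 37), (3, ATL, SFO, NRT, 2330, 5), (3, ATL, SFO, NRT, 3190, 37), (3, ATL, SFO, NRT, 3190, 5), (3, ATL, SFO, NRT, 640, 37), (3, ATL, SFO, NRT, 640, 5), (3, ATL, SFO, NRT, 7850, 37), (3, ATL, SFO, NRT, 7850, 5), (3, ATL, SFO, NRT, 9600, 37), (3, ATL, SFO, NRT, 9600, 5), (35, ATL, SEA, JFK, 2330, 37), (35, ATL, SEA, JFK, 2330, 5), (35, ATL, SEA, JFK, 3190, 37), (35, ATL, SEA, JFK, 3190, 5), (35, ATL, SEA, JFK, 640, 37), (35, ATL, SEA, JFK, 640, 5), (35, ATL, SEA, JFK, 7850, 37), (35, ATL, SEA, JFK, 7850, 5), (35, ATL, SEA, JFK, 9600, 37), (35, ATL, SEA, JFK, 9600, 5)}.
Filtering on hours < 3 leaves {(1, ATL, SEA, BOS, 2330, 37), (1, ATL, SEA, BOS, 2330, 5), (1, ATL, SEA, BOS, 3190, 37), (1, ATL, SEA, BOS, 3190, 5), (1, ATL, SEA, BOS, 640, 37), (1, ATL, SEA, BOS, 640, 5), (1, ATL, SEA, BOS, 7850, 37), (1, ATL, SEA, BOS, 7850, 5), (1, ATL, SEA, BOS, 9600, 37), (1, ATL, SEA, BOS, 9600, 5)}.
π[dist, city]: project onto (dist, city) (5 duplicate(s) eliminated) → {(2330, ATL), (3190, ATL), (640, ATL), (7850, ATL), (9600, ATL)}

{(2330, ATL), (3190, ATL), (640, ATL), (7850, ATL), (9600, ATL)}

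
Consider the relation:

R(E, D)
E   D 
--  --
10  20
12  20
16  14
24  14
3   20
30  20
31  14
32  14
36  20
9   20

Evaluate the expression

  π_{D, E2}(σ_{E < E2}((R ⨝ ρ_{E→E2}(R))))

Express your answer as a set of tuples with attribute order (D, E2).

{(14, 24), (14, 31), (14, 32), (20, 10), (20, 12), (20, 30), (20, 36), (20, 9)}

ρ[E→E2]: schema becomes (E2, D); tuples unchanged.
Natural join on D: {(10, 20, 10), (10, 20, 12), (10, 20, 3), (10, 20, 30), (10, 20, 36), (10, 20, 9), (12, 20, 10), (12, 20, 12), (12, 20, 3), (12, 20, 30), (12, 20, 36), (12, 20, 9), (16, 14, 16), (16, 14, 24), (16, 14, 31), (16, 14, 32), (24, 14, 16), (24, 14, 24), (24, 14, 31), (24, 14, 32), (3, 20, 10), (3, 20, 12), (3, 20, 3), (3, 20, 30), (3, 20, 36), (3, 20, 9), (30, 20, 10), (30, 20, 12), (30, 20, 3), (30, 20, 30), (30, 20, 36), (30, 20, 9), (31, 14, 16), (31, 14, 24), (31, 14, 31), (31, 14, 32), (32, 14, 16), (32, 14, 24), (32, 14, 31), (32, 14, 32), (36, 20, 10), (36, 20, 12), (36, 20, 3), (36, 20, 30), (36, 20, 36), (36, 20, 9), (9, 20, 10), (9, 20, 12), (9, 20, 3), (9, 20, 30), (9, 20, 36), (9, 20, 9)}
σ[E < E2]: keep tuples satisfying E < E2 → {(10, 20, 12), (10, 20, 30), (10, 20, 36), (12, 20, 30), (12, 20, 36), (16, 14, 24), (16, 14, 31), (16, 14, 32), (24, 14, 31), (24, 14, 32), (3, 20, 10), (3, 20, 12), (3, 20, 30), (3, 20, 36), (3, 20, 9), (30, 20, 36), (31, 14, 32), (9, 20, 10), (9, 20, 12), (9, 20, 30), (9, 20, 36)}
Projecting to D, E2 (13 duplicate(s) eliminated): {(14, 24), (14, 31), (14, 32), (20, 10), (20, 12), (20, 30), (20, 36), (20, 9)}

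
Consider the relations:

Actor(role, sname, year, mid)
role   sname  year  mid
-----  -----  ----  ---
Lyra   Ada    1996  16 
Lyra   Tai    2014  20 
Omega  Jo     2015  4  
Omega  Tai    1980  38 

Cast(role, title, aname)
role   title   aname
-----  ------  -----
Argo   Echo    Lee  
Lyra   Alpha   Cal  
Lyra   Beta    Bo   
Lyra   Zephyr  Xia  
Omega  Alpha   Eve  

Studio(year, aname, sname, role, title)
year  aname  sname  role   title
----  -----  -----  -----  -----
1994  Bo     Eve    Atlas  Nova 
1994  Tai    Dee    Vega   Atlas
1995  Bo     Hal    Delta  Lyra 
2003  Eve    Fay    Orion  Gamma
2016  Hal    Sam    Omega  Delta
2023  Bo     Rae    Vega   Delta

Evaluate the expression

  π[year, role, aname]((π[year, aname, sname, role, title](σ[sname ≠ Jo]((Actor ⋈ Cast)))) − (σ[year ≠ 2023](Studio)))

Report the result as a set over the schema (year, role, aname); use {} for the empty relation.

Actor ⋈ Cast (natural join on role): {(Lyra, Ada, 1996, 16, Alpha, Cal), (Lyra, Ada, 1996, 16, Beta, Bo), (Lyra, Ada, 1996, 16, Zephyr, Xia), (Lyra, Tai, 2014, 20, Alpha, Cal), (Lyra, Tai, 2014, 20, Beta, Bo), (Lyra, Tai, 2014, 20, Zephyr, Xia), (Omega, Jo, 2015, 4, Alpha, Eve), (Omega, Tai, 1980, 38, Alpha, Eve)}
Apply σ_{sname ≠ Jo}; surviving tuples: {(Lyra, Ada, 1996, 16, Alpha, Cal), (Lyra, Ada, 1996, 16, Beta, Bo), (Lyra, Ada, 1996, 16, Zephyr, Xia), (Lyra, Tai, 2014, 20, Alpha, Cal), (Lyra, Tai, 2014, 20, Beta, Bo), (Lyra, Tai, 2014, 20, Zephyr, Xia), (Omega, Tai, 1980, 38, Alpha, Eve)}
π_{year, aname, sname, role, title} gives {(1980, Eve, Tai, Omega, Alpha), (1996, Bo, Ada, Lyra, Beta), (1996, Cal, Ada, Lyra, Alpha), (1996, Xia, Ada, Lyra, Zephyr), (2014, Bo, Tai, Lyra, Beta), (2014, Cal, Tai, Lyra, Alpha), (2014, Xia, Tai, Lyra, Zephyr)}.
Apply σ_{year ≠ 2023}; surviving tuples: {(1994, Bo, Eve, Atlas, Nova), (1994, Tai, Dee, Vega, Atlas), (1995, Bo, Hal, Delta, Lyra), (2003, Eve, Fay, Orion, Gamma), (2016, Hal, Sam, Omega, Delta)}
Difference: {(1980, Eve, Tai, Omega, Alpha), (1996, Bo, Ada, Lyra, Beta), (1996, Cal, Ada, Lyra, Alpha), (1996, Xia, Ada, Lyra, Zephyr), (2014, Bo, Tai, Lyra, Beta), (2014, Cal, Tai, Lyra, Alpha), (2014, Xia, Tai, Lyra, Zephyr)} with {(1994, Bo, Eve, Atlas, Nova), (1994, Tai, Dee, Vega, Atlas), (1995, Bo, Hal, Delta, Lyra), (2003, Eve, Fay, Orion, Gamma), (2016, Hal, Sam, Omega, Delta)} → {(1980, Eve, Tai, Omega, Alpha), (1996, Bo, Ada, Lyra, Beta), (1996, Cal, Ada, Lyra, Alpha), (1996, Xia, Ada, Lyra, Zephyr), (2014, Bo, Tai, Lyra, Beta), (2014, Cal, Tai, Lyra, Alpha), (2014, Xia, Tai, Lyra, Zephyr)}
π_{year, role, aname} gives {(1980, Omega, Eve), (1996, Lyra, Bo), (1996, Lyra, Cal), (1996, Lyra, Xia), (2014, Lyra, Bo), (2014, Lyra, Cal), (2014, Lyra, Xia)}.

{(1980, Omega, Eve), (1996, Lyra, Bo), (1996, Lyra, Cal), (1996, Lyra, Xia), (2014, Lyra, Bo), (2014, Lyra, Cal), (2014, Lyra, Xia)}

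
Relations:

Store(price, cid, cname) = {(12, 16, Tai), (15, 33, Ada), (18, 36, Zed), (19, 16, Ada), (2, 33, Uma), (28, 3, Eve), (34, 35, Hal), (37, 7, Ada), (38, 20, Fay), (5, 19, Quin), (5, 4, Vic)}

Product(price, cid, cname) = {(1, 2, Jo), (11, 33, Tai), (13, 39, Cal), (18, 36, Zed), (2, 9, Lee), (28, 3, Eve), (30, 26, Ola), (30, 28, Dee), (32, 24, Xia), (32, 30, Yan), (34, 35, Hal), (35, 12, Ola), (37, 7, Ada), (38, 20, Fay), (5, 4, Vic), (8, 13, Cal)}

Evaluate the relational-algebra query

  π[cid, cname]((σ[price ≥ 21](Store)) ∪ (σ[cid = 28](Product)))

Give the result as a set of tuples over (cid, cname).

Filtering on price ≥ 21 leaves {(28, 3, Eve), (34, 35, Hal), (37, 7, Ada), (38, 20, Fay)}.
Filtering on cid = 28 leaves {(30, 28, Dee)}.
Union: {(28, 3, Eve), (34, 35, Hal), (37, 7, Ada), (38, 20, Fay)} with {(30, 28, Dee)} → {(28, 3, Eve), (30, 28, Dee), (34, 35, Hal), (37, 7, Ada), (38, 20, Fay)}
Keep only column(s) cid, cname: {(20, Fay), (28, Dee), (3, Eve), (35, Hal), (7, Ada)}

{(20, Fay), (28, Dee), (3, Eve), (35, Hal), (7, Ada)}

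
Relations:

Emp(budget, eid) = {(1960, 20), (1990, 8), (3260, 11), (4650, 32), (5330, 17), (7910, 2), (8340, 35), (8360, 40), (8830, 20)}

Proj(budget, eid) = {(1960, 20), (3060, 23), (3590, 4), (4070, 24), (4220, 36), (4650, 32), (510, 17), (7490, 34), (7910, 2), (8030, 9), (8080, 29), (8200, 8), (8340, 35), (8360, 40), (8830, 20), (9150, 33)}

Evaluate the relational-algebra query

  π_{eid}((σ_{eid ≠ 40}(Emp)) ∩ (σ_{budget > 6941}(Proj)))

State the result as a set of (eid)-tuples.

Apply σ_{eid ≠ 40}; surviving tuples: {(1960, 20), (1990, 8), (3260, 11), (4650, 32), (5330, 17), (7910, 2), (8340, 35), (8830, 20)}
Apply σ_{budget > 6941}; surviving tuples: {(7490, 34), (7910, 2), (8030, 9), (8080, 29), (8200, 8), (8340, 35), (8360, 40), (8830, 20), (9150, 33)}
Taking the intersection: {(7910, 2), (8340, 35), (8830, 20)}
π[eid]: project onto (eid) → {2, 20, 35}

{2, 20, 35}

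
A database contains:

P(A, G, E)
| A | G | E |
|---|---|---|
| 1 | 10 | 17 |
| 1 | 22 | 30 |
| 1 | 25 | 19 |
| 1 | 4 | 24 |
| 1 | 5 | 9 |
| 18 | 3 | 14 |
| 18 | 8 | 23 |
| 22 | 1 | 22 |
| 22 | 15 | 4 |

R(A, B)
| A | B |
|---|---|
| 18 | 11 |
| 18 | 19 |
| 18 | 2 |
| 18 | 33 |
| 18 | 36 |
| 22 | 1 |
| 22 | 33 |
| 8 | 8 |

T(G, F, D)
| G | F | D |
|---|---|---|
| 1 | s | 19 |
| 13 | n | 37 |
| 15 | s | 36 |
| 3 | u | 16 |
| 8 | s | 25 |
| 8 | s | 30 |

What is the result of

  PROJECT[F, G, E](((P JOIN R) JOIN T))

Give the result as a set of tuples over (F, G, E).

{(s, 1, 22), (s, 15, 4), (s, 8, 23), (u, 3, 14)}

Joining P and R on A yields {(18, 3, 14, 11), (18, 3, 14, 19), (18, 3, 14, 2), (18, 3, 14, 33), (18, 3, 14, 36), (18, 8, 23, 11), (18, 8, 23, 19), (18, 8, 23, 2), (18, 8, 23, 33), (18, 8, 23, 36), (22, 1, 22, 1), (22, 1, 22, 33), (22, 15, 4, 1), (22, 15, 4, 33)}.
Joining (P JOIN R) and T on G yields {(18, 3, 14, 11, u, 16), (18, 3, 14, 19, u, 16), (18, 3, 14, 2, u, 16), (18, 3, 14, 33, u, 16), (18, 3, 14, 36, u, 16), (18, 8, 23, 11, s, 25), (18, 8, 23, 11, s, 30), (18, 8, 23, 19, s, 25), (18, 8, 23, 19, s, 30), (18, 8, 23, 2, s, 25), (18, 8, 23, 2, s, 30), (18, 8, 23, 33, s, 25), (18, 8, 23, 33, s, 30), (18, 8, 23, 36, s, 25), (18, 8, 23, 36, s, 30), (22, 1, 22, 1, s, 19), (22, 1, 22, 33, s, 19), (22, 15, 4, 1, s, 36), (22, 15, 4, 33, s, 36)}.
π[F, G, E]: project onto (F, G, E) (15 duplicate(s) eliminated) → {(s, 1, 22), (s, 15, 4), (s, 8, 23), (u, 3, 14)}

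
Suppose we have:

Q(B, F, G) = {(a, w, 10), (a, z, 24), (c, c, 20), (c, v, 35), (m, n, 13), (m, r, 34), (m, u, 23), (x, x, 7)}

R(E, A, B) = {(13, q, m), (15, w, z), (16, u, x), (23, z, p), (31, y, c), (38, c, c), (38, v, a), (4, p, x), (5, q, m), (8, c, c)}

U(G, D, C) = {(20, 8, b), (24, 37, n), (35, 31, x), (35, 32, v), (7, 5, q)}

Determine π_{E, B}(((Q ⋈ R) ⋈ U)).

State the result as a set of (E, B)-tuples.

Natural join on B: {(a, w, 10, 38, v), (a, z, 24, 38, v), (c, c, 20, 31, y), (c, c, 20, 38, c), (c, c, 20, 8, c), (c, v, 35, 31, y), (c, v, 35, 38, c), (c, v, 35, 8, c), (m, n, 13, 13, q), (m, n, 13, 5, q), (m, r, 34, 13, q), (m, r, 34, 5, q), (m, u, 23, 13, q), (m, u, 23, 5, q), (x, x, 7, 16, u), (x, x, 7, 4, p)}
Natural join on G: {(a, z, 24, 38, v, 37, n), (c, c, 20, 31, y, 8, b), (c, c, 20, 38, c, 8, b), (c, c, 20, 8, c, 8, b), (c, v, 35, 31, y, 31, x), (c, v, 35, 31, y, 32, v), (c, v, 35, 38, c, 31, x), (c, v, 35, 38, c, 32, v), (c, v, 35, 8, c, 31, x), (c, v, 35, 8, c, 32, v), (x, x, 7, 16, u, 5, q), (x, x, 7, 4, p, 5, q)}
Projecting to E, B (6 duplicate(s) eliminated): {(16, x), (31, c), (38, a), (38, c), (4, x), (8, c)}

{(16, x), (31, c), (38, a), (38, c), (4, x), (8, c)}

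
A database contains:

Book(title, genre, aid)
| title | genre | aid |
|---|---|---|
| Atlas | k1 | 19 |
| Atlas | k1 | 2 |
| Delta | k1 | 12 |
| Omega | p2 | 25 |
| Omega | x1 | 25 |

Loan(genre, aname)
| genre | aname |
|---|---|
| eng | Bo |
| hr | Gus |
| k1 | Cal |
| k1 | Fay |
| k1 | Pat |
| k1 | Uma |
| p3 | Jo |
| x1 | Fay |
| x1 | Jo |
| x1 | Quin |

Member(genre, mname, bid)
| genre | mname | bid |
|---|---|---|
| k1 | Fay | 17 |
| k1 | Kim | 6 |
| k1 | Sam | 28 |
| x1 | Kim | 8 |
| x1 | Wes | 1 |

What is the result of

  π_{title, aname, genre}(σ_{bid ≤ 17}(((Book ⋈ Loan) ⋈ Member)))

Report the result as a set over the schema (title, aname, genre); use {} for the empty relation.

{(Atlas, Cal, k1), (Atlas, Fay, k1), (Atlas, Pat, k1), (Atlas, Uma, k1), (Delta, Cal, k1), (Delta, Fay, k1), (Delta, Pat, k1), (Delta, Uma, k1), (Omega, Fay, x1), (Omega, Jo, x1), (Omega, Quin, x1)}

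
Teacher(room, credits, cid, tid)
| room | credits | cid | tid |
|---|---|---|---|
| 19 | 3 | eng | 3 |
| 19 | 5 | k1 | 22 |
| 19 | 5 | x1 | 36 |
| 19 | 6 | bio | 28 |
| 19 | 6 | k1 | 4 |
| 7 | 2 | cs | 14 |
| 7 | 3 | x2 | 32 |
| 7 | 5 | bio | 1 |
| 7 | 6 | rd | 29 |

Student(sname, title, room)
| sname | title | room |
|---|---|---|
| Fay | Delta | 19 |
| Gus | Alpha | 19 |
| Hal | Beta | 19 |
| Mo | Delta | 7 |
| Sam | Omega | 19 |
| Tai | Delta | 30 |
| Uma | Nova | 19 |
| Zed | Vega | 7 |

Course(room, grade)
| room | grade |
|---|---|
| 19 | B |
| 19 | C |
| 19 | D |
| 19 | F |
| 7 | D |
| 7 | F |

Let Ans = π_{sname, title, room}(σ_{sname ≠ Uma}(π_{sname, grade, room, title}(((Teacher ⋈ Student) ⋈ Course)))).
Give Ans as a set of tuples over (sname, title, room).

{(Fay, Delta, 19), (Gus, Alpha, 19), (Hal, Beta, 19), (Mo, Delta, 7), (Sam, Omega, 19), (Zed, Vega, 7)}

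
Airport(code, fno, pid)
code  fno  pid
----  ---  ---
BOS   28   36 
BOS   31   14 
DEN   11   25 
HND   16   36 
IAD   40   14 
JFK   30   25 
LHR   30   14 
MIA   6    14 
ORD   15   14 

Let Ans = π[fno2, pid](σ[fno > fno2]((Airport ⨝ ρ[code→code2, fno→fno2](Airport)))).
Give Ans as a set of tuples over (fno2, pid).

ρ[code→code2, fno→fno2]: schema becomes (code2, fno2, pid); tuples unchanged.
Airport ⋈ ρ[code→code2, fno→fno2](Airport) (natural join on pid): {(BOS, 28, 36, BOS, 28), (BOS, 28, 36, HND, 16), (BOS, 31, 14, BOS, 31), (BOS, 31, 14, IAD, 40), (BOS, 31, 14, LHR, 30), (BOS, 31, 14, MIA, 6), (BOS, 31, 14, ORD, 15), (DEN, 11, 25, DEN, 11), (DEN, 11, 25, JFK, 30), (HND, 16, 36, BOS, 28), (HND, 16, 36, HND, 16), (IAD, 40, 14, BOS, 31), (IAD, 40, 14, IAD, 40), (IAD, 40, 14, LHR, 30), (IAD, 40, 14, MIA, 6), (IAD, 40, 14, ORD, 15), (JFK, 30, 25, DEN, 11), (JFK, 30, 25, JFK, 30), (LHR, 30, 14, BOS, 31), (LHR, 30, 14, IAD, 40), (LHR, 30, 14, LHR, 30), (LHR, 30, 14, MIA, 6), (LHR, 30, 14, ORD, 15), (MIA, 6, 14, BOS, 31), (MIA, 6, 14, IAD, 40), (MIA, 6, 14, LHR, 30), (MIA, 6, 14, MIA, 6), (MIA, 6, 14, ORD, 15), (ORD, 15, 14, BOS, 31), (ORD, 15, 14, IAD, 40), (ORD, 15, 14, LHR, 30), (ORD, 15, 14, MIA, 6), (ORD, 15, 14, ORD, 15)}
Apply σ_{fno > fno2}; surviving tuples: {(BOS, 28, 36, HND, 16), (BOS, 31, 14, LHR, 30), (BOS, 31, 14, MIA, 6), (BOS, 31, 14, ORD, 15), (IAD, 40, 14, BOS, 31), (IAD, 40, 14, LHR, 30), (IAD, 40, 14, MIA, 6), (IAD, 40, 14, ORD, 15), (JFK, 30, 25, DEN, 11), (LHR, 30, 14, MIA, 6), (LHR, 30, 14, ORD, 15), (ORD, 15, 14, MIA, 6)}
π[fno2, pid]: project onto (fno2, pid) (6 duplicate(s) eliminated) → {(11, 25), (15, 14), (16, 36), (30, 14), (31, 14), (6, 14)}

{(11, 25), (15, 14), (16, 36), (30, 14), (31, 14), (6, 14)}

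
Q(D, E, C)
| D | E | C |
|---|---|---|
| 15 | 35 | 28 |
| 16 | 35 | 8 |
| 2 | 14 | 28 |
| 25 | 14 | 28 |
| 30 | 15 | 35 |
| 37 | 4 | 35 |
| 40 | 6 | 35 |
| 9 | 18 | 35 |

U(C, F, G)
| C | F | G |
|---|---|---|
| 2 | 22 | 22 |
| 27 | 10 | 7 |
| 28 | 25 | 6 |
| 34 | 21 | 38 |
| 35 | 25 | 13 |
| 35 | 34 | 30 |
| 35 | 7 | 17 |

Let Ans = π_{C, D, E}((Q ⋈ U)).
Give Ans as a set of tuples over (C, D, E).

Natural join on C: {(15, 35, 28, 25, 6), (2, 14, 28, 25, 6), (25, 14, 28, 25, 6), (30, 15, 35, 25, 13), (30, 15, 35, 34, 30), (30, 15, 35, 7, 17), (37, 4, 35, 25, 13), (37, 4, 35, 34, 30), (37, 4, 35, 7, 17), (40, 6, 35, 25, 13), (40, 6, 35, 34, 30), (40, 6, 35, 7, 17), (9, 18, 35, 25, 13), (9, 18, 35, 34, 30), (9, 18, 35, 7, 17)}
π_{C, D, E} gives {(28, 15, 35), (28, 2, 14), (28, 25, 14), (35, 30, 15), (35, 37, 4), (35, 40, 6), (35, 9, 18)} (8 duplicate(s) eliminated).

{(28, 15, 35), (28, 2, 14), (28, 25, 14), (35, 30, 15), (35, 37, 4), (35, 40, 6), (35, 9, 18)}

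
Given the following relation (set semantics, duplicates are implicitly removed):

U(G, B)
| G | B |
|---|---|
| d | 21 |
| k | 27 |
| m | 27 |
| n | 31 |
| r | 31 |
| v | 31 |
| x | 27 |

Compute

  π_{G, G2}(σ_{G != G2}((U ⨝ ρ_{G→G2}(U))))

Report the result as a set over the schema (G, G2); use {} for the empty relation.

{(k, m), (k, x), (m, k), (m, x), (n, r), (n, v), (r, n), (r, v), (v, n), (v, r), (x, k), (x, m)}

ρ[G→G2]: schema becomes (G2, B); tuples unchanged.
U ⋈ ρ_{G→G2}(U) (natural join on B): {(d, 21, d), (k, 27, k), (k, 27, m), (k, 27, x), (m, 27, k), (m, 27, m), (m, 27, x), (n, 31, n), (n, 31, r), (n, 31, v), (r, 31, n), (r, 31, r), (r, 31, v), (v, 31, n), (v, 31, r), (v, 31, v), (x, 27, k), (x, 27, m), (x, 27, x)}
Filtering on G != G2 leaves {(k, 27, m), (k, 27, x), (m, 27, k), (m, 27, x), (n, 31, r), (n, 31, v), (r, 31, n), (r, 31, v), (v, 31, n), (v, 31, r), (x, 27, k), (x, 27, m)}.
Keep only column(s) G, G2: {(k, m), (k, x), (m, k), (m, x), (n, r), (n, v), (r, n), (r, v), (v, n), (v, r), (x, k), (x, m)}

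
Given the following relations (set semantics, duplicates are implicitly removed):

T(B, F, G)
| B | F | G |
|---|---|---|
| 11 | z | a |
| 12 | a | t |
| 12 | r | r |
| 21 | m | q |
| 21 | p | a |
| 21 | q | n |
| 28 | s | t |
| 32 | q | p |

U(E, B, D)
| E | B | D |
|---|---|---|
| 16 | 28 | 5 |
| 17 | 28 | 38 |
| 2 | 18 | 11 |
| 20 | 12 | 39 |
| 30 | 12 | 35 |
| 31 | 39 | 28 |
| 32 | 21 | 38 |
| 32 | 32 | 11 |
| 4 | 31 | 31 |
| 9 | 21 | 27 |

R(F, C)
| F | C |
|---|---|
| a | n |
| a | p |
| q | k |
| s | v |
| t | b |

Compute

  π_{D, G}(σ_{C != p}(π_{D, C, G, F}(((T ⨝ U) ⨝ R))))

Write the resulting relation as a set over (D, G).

Joining T and U on B yields {(12, a, t, 20, 39), (12, a, t, 30, 35), (12, r, r, 20, 39), (12, r, r, 30, 35), (21, m, q, 32, 38), (21, m, q, 9, 27), (21, p, a, 32, 38), (21, p, a, 9, 27), (21, q, n, 32, 38), (21, q, n, 9, 27), (28, s, t, 16, 5), (28, s, t, 17, 38), (32, q, p, 32, 11)}.
Joining (T ⨝ U) and R on F yields {(12, a, t, 20, 39, n), (12, a, t, 20, 39, p), (12, a, t, 30, 35, n), (12, a, t, 30, 35, p), (21, q, n, 32, 38, k), (21, q, n, 9, 27, k), (28, s, t, 16, 5, v), (28, s, t, 17, 38, v), (32, q, p, 32, 11, k)}.
π_{D, C, G, F} gives {(11, k, p, q), (27, k, n, q), (35, n, t, a), (35, p, t, a), (38, k, n, q), (38, v, t, s), (39, n, t, a), (39, p, t, a), (5, v, t, s)}.
σ[C != p]: keep tuples satisfying C != p → {(11, k, p, q), (27, k, n, q), (35, n, t, a), (38, k, n, q), (38, v, t, s), (39, n, t, a), (5, v, t, s)}
π_{D, G} gives {(11, p), (27, n), (35, t), (38, n), (38, t), (39, t), (5, t)}.

{(11, p), (27, n), (35, t), (38, n), (38, t), (39, t), (5, t)}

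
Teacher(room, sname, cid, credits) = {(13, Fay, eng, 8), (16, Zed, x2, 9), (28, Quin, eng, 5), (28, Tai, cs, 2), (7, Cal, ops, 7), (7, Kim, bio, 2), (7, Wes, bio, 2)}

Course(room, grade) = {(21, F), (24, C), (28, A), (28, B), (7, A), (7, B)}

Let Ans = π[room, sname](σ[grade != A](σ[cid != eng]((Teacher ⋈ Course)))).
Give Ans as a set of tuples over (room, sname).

Joining Teacher and Course on room yields {(28, Quin, eng, 5, A), (28, Quin, eng, 5, B), (28, Tai, cs, 2, A), (28, Tai, cs, 2, B), (7, Cal, ops, 7, A), (7, Cal, ops, 7, B), (7, Kim, bio, 2, A), (7, Kim, bio, 2, B), (7, Wes, bio, 2, A), (7, Wes, bio, 2, B)}.
σ[cid != eng]: keep tuples satisfying cid != eng → {(28, Tai, cs, 2, A), (28, Tai, cs, 2, B), (7, Cal, ops, 7, A), (7, Cal, ops, 7, B), (7, Kim, bio, 2, A), (7, Kim, bio, 2, B), (7, Wes, bio, 2, A), (7, Wes, bio, 2, B)}
σ[grade != A]: keep tuples satisfying grade != A → {(28, Tai, cs, 2, B), (7, Cal, ops, 7, B), (7, Kim, bio, 2, B), (7, Wes, bio, 2, B)}
π_{room, sname} gives {(28, Tai), (7, Cal), (7, Kim), (7, Wes)}.

{(28, Tai), (7, Cal), (7, Kim), (7, Wes)}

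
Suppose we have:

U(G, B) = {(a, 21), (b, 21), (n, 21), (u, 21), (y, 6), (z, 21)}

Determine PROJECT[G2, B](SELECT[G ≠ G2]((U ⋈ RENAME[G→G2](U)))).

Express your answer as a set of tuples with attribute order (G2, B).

{(a, 21), (b, 21), (n, 21), (u, 21), (z, 21)}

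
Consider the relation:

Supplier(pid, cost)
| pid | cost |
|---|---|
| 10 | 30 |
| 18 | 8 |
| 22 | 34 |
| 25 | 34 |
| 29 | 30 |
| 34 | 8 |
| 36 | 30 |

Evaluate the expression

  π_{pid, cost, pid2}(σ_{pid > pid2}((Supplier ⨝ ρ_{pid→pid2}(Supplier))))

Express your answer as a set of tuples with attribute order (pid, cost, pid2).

ρ[pid→pid2]: schema becomes (pid2, cost); tuples unchanged.
Supplier ⋈ ρ_{pid→pid2}(Supplier) (natural join on cost): {(10, 30, 10), (10, 30, 29), (10, 30, 36), (18, 8, 18), (18, 8, 34), (22, 34, 22), (22, 34, 25), (25, 34, 22), (25, 34, 25), (29, 30, 10), (29, 30, 29), (29, 30, 36), (34, 8, 18), (34, 8, 34), (36, 30, 10), (36, 30, 29), (36, 30, 36)}
σ[pid > pid2]: keep tuples satisfying pid > pid2 → {(25, 34, 22), (29, 30, 10), (34, 8, 18), (36, 30, 10), (36, 30, 29)}
Keep only column(s) pid, cost, pid2: {(25, 34, 22), (29, 30, 10), (34, 8, 18), (36, 30, 10), (36, 30, 29)}

{(25, 34, 22), (29, 30, 10), (34, 8, 18), (36, 30, 10), (36, 30, 29)}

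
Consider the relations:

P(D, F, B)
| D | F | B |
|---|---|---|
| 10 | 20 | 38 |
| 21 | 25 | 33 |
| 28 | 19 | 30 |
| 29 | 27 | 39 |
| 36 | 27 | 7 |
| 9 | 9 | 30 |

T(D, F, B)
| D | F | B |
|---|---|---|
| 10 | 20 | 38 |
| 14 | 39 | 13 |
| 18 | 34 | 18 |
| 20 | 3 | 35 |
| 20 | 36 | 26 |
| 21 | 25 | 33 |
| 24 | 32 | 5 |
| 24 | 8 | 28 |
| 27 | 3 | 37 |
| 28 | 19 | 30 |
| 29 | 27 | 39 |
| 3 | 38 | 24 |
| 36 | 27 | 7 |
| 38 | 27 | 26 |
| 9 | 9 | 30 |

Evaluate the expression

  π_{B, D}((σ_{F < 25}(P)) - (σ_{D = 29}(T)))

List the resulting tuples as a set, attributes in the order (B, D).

{(30, 28), (30, 9), (38, 10)}

Apply σ_{F < 25}; surviving tuples: {(10, 20, 38), (28, 19, 30), (9, 9, 30)}
Apply σ_{D = 29}; surviving tuples: {(29, 27, 39)}
Taking the difference: {(10, 20, 38), (28, 19, 30), (9, 9, 30)}
Projecting to B, D: {(30, 28), (30, 9), (38, 10)}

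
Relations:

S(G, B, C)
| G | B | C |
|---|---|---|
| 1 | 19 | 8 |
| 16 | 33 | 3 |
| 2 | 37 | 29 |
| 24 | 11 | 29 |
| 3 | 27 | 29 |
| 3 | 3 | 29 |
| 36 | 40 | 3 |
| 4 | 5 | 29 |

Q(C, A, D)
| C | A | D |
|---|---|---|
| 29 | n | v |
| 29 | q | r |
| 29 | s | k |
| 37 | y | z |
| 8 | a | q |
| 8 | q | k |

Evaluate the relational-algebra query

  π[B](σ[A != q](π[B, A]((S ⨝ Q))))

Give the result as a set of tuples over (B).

{11, 19, 27, 3, 37, 5}

S ⋈ Q (natural join on C): {(1, 19, 8, a, q), (1, 19, 8, q, k), (2, 37, 29, n, v), (2, 37, 29, q, r), (2, 37, 29, s, k), (24, 11, 29, n, v), (24, 11, 29, q, r), (24, 11, 29, s, k), (3, 27, 29, n, v), (3, 27, 29, q, r), (3, 27, 29, s, k), (3, 3, 29, n, v), (3, 3, 29, q, r), (3, 3, 29, s, k), (4, 5, 29, n, v), (4, 5, 29, q, r), (4, 5, 29, s, k)}
Projecting to B, A: {(11, n), (11, q), (11, s), (19, a), (19, q), (27, n), (27, q), (27, s), (3, n), (3, q), (3, s), (37, n), (37, q), (37, s), (5, n), (5, q), (5, s)}
σ[A != q]: keep tuples satisfying A != q → {(11, n), (11, s), (19, a), (27, n), (27, s), (3, n), (3, s), (37, n), (37, s), (5, n), (5, s)}
Projecting to B (5 duplicate(s) eliminated): {11, 19, 27, 3, 37, 5}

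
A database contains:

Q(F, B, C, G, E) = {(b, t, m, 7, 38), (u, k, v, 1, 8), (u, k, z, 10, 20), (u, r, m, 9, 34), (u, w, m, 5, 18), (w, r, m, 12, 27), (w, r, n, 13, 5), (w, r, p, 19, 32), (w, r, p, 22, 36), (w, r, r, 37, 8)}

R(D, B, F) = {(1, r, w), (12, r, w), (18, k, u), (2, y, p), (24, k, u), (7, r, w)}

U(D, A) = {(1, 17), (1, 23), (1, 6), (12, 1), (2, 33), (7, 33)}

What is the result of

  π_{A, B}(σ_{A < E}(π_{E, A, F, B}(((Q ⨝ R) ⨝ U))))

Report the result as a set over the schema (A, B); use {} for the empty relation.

{(1, r), (17, r), (23, r), (33, r), (6, r)}

Q ⋈ R (natural join on F, B): {(u, k, v, 1, 8, 18), (u, k, v, 1, 8, 24), (u, k, z, 10, 20, 18), (u, k, z, 10, 20, 24), (w, r, m, 12, 27, 1), (w, r, m, 12, 27, 12), (w, r, m, 12, 27, 7), (w, r, n, 13, 5, 1), (w, r, n, 13, 5, 12), (w, r, n, 13, 5, 7), (w, r, p, 19, 32, 1), (w, r, p, 19, 32, 12), (w, r, p, 19, 32, 7), (w, r, p, 22, 36, 1), (w, r, p, 22, 36, 12), (w, r, p, 22, 36, 7), (w, r, r, 37, 8, 1), (w, r, r, 37, 8, 12), (w, r, r, 37, 8, 7)}
(Q ⨝ R) ⋈ U (natural join on D): {(w, r, m, 12, 27, 1, 17), (w, r, m, 12, 27, 1, 23), (w, r, m, 12, 27, 1, 6), (w, r, m, 12, 27, 12, 1), (w, r, m, 12, 27, 7, 33), (w, r, n, 13, 5, 1, 17), (w, r, n, 13, 5, 1, 23), (w, r, n, 13, 5, 1, 6), (w, r, n, 13, 5, 12, 1), (w, r, n, 13, 5, 7, 33), (w, r, p, 19, 32, 1, 17), (w, r, p, 19, 32, 1, 23), (w, r, p, 19, 32, 1, 6), (w, r, p, 19, 32, 12, 1), (w, r, p, 19, 32, 7, 33), (w, r, p, 22, 36, 1, 17), (w, r, p, 22, 36, 1, 23), (w, r, p, 22, 36, 1, 6), (w, r, p, 22, 36, 12, 1), (w, r, p, 22, 36, 7, 33), (w, r, r, 37, 8, 1, 17), (w, r, r, 37, 8, 1, 23), (w, r, r, 37, 8, 1, 6), (w, r, r, 37, 8, 12, 1), (w, r, r, 37, 8, 7, 33)}
π_{E, A, F, B} gives {(27, 1, w, r), (27, 17, w, r), (27, 23, w, r), (27, 33, w, r), (27, 6, w, r), (32, 1, w, r), (32, 17, w, r), (32, 23, w, r), (32, 33, w, r), (32, 6, w, r), (36, 1, w, r), (36, 17, w, r), (36, 23, w, r), (36, 33, w, r), (36, 6, w, r), (5, 1, w, r), (5, 17, w, r), (5, 23, w, r), (5, 33, w, r), (5, 6, w, r), (8, 1, w, r), (8, 17, w, r), (8, 23, w, r), (8, 33, w, r), (8, 6, w, r)}.
Selection A < E: {(27, 1, w, r), (27, 17, w, r), (27, 23, w, r), (27, 6, w, r), (32, 1, w, r), (32, 17, w, r), (32, 23, w, r), (32, 6, w, r), (36, 1, w, r), (36, 17, w, r), (36, 23, w, r), (36, 33, w, r), (36, 6, w, r), (5, 1, w, r), (8, 1, w, r), (8, 6, w, r)}
π_{A, B} gives {(1, r), (17, r), (23, r), (33, r), (6, r)} (11 duplicate(s) eliminated).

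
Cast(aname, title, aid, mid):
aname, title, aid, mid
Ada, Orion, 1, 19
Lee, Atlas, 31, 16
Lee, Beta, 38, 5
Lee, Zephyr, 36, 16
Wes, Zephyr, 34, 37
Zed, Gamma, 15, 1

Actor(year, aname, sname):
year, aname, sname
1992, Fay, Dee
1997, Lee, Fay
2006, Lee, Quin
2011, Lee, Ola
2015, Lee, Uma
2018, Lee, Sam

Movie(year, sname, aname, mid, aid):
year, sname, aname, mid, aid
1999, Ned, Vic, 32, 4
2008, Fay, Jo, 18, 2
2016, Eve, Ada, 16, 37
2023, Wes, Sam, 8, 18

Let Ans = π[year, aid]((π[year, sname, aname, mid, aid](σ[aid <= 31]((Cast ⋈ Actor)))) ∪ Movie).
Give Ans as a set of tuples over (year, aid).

Natural join on aname: {(Lee, Atlas, 31, 16, 1997, Fay), (Lee, Atlas, 31, 16, 2006, Quin), (Lee, Atlas, 31, 16, 2011, Ola), (Lee, Atlas, 31, 16, 2015, Uma), (Lee, Atlas, 31, 16, 2018, Sam), (Lee, Beta, 38, 5, 1997, Fay), (Lee, Beta, 38, 5, 2006, Quin), (Lee, Beta, 38, 5, 2011, Ola), (Lee, Beta, 38, 5, 2015, Uma), (Lee, Beta, 38, 5, 2018, Sam), (Lee, Zephyr, 36, 16, 1997, Fay), (Lee, Zephyr, 36, 16, 2006, Quin), (Lee, Zephyr, 36, 16, 2011, Ola), (Lee, Zephyr, 36, 16, 2015, Uma), (Lee, Zephyr, 36, 16, 2018, Sam)}
Selection aid <= 31: {(Lee, Atlas, 31, 16, 1997, Fay), (Lee, Atlas, 31, 16, 2006, Quin), (Lee, Atlas, 31, 16, 2011, Ola), (Lee, Atlas, 31, 16, 2015, Uma), (Lee, Atlas, 31, 16, 2018, Sam)}
Keep only column(s) year, sname, aname, mid, aid: {(1997, Fay, Lee, 16, 31), (2006, Quin, Lee, 16, 31), (2011, Ola, Lee, 16, 31), (2015, Uma, Lee, 16, 31), (2018, Sam, Lee, 16, 31)}
Union: {(1997, Fay, Lee, 16, 31), (2006, Quin, Lee, 16, 31), (2011, Ola, Lee, 16, 31), (2015, Uma, Lee, 16, 31), (2018, Sam, Lee, 16, 31)} with {(1999, Ned, Vic, 32, 4), (2008, Fay, Jo, 18, 2), (2016, Eve, Ada, 16, 37), (2023, Wes, Sam, 8, 18)} → {(1997, Fay, Lee, 16, 31), (1999, Ned, Vic, 32, 4), (2006, Quin, Lee, 16, 31), (2008, Fay, Jo, 18, 2), (2011, Ola, Lee, 16, 31), (2015, Uma, Lee, 16, 31), (2016, Eve, Ada, 16, 37), (2018, Sam, Lee, 16, 31), (2023, Wes, Sam, 8, 18)}
Keep only column(s) year, aid: {(1997, 31), (1999, 4), (2006, 31), (2008, 2), (2011, 31), (2015, 31), (2016, 37), (2018, 31), (2023, 18)}

{(1997, 31), (1999, 4), (2006, 31), (2008, 2), (2011, 31), (2015, 31), (2016, 37), (2018, 31), (2023, 18)}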